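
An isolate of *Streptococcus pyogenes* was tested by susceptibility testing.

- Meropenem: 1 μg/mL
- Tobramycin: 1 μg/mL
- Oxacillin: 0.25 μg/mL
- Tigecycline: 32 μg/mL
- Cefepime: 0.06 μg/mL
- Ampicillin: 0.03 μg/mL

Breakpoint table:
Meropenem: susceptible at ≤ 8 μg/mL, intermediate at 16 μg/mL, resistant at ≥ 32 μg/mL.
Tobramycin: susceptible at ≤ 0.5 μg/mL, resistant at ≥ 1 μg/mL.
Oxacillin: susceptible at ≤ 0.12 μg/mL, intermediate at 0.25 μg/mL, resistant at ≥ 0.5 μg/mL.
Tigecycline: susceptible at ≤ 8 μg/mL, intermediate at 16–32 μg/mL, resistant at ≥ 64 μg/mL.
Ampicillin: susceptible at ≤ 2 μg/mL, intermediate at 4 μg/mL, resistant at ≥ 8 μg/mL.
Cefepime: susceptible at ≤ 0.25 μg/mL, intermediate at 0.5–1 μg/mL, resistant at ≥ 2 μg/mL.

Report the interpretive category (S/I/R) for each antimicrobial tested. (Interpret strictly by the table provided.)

S, R, I, I, S, S

Meropenem (1 μg/mL) ≤ 8 μg/mL → Susceptible
Tobramycin (1 μg/mL) ≥ 1 μg/mL ⇒ R
Oxacillin: 0.25 μg/mL is = 0.25 μg/mL ⇒ I
Tigecycline: 32 μg/mL is in 16–32 μg/mL → intermediate
Cefepime: 0.06 μg/mL is ≤ 0.25 μg/mL ⇒ susceptible
Ampicillin: 0.03 μg/mL is ≤ 2 μg/mL — S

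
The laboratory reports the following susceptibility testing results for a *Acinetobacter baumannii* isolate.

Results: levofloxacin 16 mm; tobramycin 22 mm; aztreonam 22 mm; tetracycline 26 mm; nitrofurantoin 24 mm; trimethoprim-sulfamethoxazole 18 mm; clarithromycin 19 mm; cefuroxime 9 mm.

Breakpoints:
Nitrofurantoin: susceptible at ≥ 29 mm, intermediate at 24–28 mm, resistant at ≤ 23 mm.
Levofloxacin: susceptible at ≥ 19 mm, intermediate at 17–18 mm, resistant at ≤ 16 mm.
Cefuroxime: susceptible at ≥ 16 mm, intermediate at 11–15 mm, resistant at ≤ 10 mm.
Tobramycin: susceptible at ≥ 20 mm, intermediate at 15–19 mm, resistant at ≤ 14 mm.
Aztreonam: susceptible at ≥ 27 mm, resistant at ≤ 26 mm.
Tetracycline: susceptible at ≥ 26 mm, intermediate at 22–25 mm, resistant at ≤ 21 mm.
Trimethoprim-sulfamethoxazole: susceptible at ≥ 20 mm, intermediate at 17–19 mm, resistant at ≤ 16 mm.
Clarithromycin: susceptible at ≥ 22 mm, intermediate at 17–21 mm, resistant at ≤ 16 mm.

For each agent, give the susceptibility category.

Levofloxacin 16 mm: ≤ 16 mm ⇒ resistant
Tobramycin: 22 mm is ≥ 20 mm ⇒ S
Aztreonam: 22 mm is ≤ 26 mm → Resistant
Tetracycline: 26 mm is ≥ 26 mm ⇒ S
Nitrofurantoin 24 mm: in 24–28 mm — Intermediate
Trimethoprim-sulfamethoxazole 18 mm: in 17–19 mm → Intermediate
Clarithromycin 19 mm: in 17–21 mm → intermediate
Cefuroxime: 9 mm is ≤ 10 mm → R

R, S, R, S, I, I, I, R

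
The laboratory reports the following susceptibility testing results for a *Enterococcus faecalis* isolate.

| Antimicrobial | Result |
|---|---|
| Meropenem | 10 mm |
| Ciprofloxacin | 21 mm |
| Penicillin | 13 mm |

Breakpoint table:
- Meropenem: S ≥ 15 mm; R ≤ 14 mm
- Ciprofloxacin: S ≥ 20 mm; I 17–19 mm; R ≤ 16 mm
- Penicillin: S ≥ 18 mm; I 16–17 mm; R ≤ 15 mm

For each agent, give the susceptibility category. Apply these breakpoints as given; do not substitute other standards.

R, S, R

Meropenem 10 mm: ≤ 14 mm — resistant
Ciprofloxacin (21 mm) ≥ 20 mm ⇒ S
Penicillin 13 mm: ≤ 15 mm ⇒ R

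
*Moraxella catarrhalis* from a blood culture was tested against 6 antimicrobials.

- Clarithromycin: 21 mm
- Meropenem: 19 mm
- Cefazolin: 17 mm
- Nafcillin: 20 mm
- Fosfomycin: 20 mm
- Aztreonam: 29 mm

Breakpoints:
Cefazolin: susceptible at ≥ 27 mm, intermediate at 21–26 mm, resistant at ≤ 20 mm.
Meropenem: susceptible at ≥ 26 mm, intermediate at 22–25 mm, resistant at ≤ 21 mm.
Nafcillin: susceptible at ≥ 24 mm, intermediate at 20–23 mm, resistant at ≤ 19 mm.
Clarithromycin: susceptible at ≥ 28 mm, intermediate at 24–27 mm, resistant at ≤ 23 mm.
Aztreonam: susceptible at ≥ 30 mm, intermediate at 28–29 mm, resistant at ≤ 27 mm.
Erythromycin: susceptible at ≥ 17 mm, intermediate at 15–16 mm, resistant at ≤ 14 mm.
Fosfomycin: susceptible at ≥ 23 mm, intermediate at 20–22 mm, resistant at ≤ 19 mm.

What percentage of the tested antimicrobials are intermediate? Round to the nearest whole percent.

Clarithromycin (21 mm) ≤ 23 mm → resistant
Meropenem (19 mm) ≤ 21 mm — Resistant
Cefazolin 17 mm: ≤ 20 mm → resistant
Nafcillin 20 mm: in 20–23 mm ⇒ Intermediate
Fosfomycin 20 mm: in 20–22 mm → I
Aztreonam 29 mm: in 28–29 mm → I
Intermediate: 3/6

50%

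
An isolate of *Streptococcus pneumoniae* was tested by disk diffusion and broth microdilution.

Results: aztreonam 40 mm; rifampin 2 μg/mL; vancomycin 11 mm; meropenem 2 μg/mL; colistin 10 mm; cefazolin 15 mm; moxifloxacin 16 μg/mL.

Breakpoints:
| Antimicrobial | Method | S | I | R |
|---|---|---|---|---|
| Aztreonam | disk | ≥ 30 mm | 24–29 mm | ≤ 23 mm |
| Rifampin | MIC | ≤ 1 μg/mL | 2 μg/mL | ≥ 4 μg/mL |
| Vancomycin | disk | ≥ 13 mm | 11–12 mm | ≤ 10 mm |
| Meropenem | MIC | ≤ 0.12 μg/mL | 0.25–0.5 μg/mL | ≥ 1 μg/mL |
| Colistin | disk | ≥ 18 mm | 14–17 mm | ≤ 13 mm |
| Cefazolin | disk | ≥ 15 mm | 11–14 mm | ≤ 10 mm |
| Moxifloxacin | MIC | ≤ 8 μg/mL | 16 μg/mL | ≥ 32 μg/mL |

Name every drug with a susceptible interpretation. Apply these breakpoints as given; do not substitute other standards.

aztreonam, cefazolin

Aztreonam: 40 mm is ≥ 30 mm → susceptible
Rifampin (2 μg/mL) = 2 μg/mL → Intermediate
Vancomycin (11 mm) in 11–12 mm → I
Meropenem 2 μg/mL: ≥ 1 μg/mL ⇒ R
Colistin: 10 mm is ≤ 13 mm → R
Cefazolin (15 mm) ≥ 15 mm → Susceptible
Moxifloxacin (16 μg/mL) = 16 μg/mL — I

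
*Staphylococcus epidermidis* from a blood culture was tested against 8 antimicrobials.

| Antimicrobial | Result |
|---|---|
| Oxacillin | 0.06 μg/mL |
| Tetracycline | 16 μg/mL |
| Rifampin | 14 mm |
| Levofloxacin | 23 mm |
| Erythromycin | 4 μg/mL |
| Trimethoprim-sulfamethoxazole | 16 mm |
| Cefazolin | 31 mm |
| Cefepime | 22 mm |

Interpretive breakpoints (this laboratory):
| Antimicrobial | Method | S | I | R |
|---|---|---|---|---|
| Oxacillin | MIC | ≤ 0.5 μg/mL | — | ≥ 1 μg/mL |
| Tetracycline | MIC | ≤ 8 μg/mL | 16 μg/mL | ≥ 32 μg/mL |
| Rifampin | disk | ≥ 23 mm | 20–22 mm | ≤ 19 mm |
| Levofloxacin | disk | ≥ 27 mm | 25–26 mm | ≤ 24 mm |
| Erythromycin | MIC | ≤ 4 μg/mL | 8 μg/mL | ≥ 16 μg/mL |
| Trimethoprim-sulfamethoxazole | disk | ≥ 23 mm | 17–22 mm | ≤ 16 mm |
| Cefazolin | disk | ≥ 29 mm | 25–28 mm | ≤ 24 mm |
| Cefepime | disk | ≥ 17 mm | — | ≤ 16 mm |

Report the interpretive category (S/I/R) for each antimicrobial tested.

Oxacillin: 0.06 μg/mL is ≤ 0.5 μg/mL ⇒ Susceptible
Tetracycline 16 μg/mL: = 16 μg/mL — Intermediate
Rifampin 14 mm: ≤ 19 mm ⇒ Resistant
Levofloxacin: 23 mm is ≤ 24 mm ⇒ Resistant
Erythromycin: 4 μg/mL is ≤ 4 μg/mL ⇒ S
Trimethoprim-sulfamethoxazole: 16 mm is ≤ 16 mm → R
Cefazolin (31 mm) ≥ 29 mm ⇒ S
Cefepime 22 mm: ≥ 17 mm — susceptible

S, I, R, R, S, R, S, S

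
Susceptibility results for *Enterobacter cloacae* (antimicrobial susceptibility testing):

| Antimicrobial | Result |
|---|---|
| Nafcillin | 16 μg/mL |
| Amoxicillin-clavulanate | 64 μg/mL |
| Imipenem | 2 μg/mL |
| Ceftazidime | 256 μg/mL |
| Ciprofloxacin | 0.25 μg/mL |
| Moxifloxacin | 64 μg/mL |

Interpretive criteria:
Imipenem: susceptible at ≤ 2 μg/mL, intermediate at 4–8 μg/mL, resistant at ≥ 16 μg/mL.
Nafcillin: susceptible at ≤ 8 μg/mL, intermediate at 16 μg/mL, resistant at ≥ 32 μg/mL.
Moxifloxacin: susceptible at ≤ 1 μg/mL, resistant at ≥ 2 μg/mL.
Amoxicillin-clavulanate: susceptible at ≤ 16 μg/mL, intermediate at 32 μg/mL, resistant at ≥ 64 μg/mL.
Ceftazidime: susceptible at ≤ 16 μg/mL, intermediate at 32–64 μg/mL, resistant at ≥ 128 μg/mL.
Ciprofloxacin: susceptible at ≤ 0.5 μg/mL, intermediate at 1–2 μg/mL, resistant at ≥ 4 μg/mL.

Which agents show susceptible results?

imipenem, ciprofloxacin

Nafcillin (16 μg/mL) = 16 μg/mL → I
Amoxicillin-clavulanate 64 μg/mL: ≥ 64 μg/mL ⇒ resistant
Imipenem 2 μg/mL: ≤ 2 μg/mL — Susceptible
Ceftazidime: 256 μg/mL is ≥ 128 μg/mL → Resistant
Ciprofloxacin (0.25 μg/mL) ≤ 0.5 μg/mL — Susceptible
Moxifloxacin 64 μg/mL: ≥ 2 μg/mL → Resistant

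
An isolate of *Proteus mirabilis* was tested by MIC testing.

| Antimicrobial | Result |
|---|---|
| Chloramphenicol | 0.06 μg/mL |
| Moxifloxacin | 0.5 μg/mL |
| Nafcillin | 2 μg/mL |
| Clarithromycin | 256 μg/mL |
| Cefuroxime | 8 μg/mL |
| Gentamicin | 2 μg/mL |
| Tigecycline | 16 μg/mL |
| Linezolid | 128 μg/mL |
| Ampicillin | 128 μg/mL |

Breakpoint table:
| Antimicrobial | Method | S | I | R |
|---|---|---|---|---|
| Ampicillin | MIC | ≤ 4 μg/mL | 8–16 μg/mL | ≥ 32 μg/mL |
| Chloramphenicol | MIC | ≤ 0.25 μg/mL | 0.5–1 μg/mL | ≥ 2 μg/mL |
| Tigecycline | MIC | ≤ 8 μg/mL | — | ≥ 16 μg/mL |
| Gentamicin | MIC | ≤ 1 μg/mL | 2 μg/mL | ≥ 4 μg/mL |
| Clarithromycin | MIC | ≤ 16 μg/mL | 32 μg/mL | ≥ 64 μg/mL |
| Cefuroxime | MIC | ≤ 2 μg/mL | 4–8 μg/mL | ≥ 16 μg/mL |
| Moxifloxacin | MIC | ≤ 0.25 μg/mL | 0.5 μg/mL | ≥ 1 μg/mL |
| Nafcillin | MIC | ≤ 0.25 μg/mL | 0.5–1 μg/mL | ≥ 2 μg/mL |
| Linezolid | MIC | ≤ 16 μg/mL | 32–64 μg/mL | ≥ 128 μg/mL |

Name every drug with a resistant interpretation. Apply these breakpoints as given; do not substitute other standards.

Chloramphenicol (0.06 μg/mL) ≤ 0.25 μg/mL — Susceptible
Moxifloxacin (0.5 μg/mL) = 0.5 μg/mL → intermediate
Nafcillin (2 μg/mL) ≥ 2 μg/mL → Resistant
Clarithromycin (256 μg/mL) ≥ 64 μg/mL — resistant
Cefuroxime 8 μg/mL: in 4–8 μg/mL — intermediate
Gentamicin (2 μg/mL) = 2 μg/mL — intermediate
Tigecycline (16 μg/mL) ≥ 16 μg/mL ⇒ Resistant
Linezolid 128 μg/mL: ≥ 128 μg/mL — resistant
Ampicillin (128 μg/mL) ≥ 32 μg/mL ⇒ resistant

nafcillin, clarithromycin, tigecycline, linezolid, ampicillin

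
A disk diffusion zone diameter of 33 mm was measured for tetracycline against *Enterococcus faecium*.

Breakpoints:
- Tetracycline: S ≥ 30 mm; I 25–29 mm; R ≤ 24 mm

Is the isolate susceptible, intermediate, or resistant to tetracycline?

Susceptible

Tetracycline 33 mm: ≥ 30 mm ⇒ susceptible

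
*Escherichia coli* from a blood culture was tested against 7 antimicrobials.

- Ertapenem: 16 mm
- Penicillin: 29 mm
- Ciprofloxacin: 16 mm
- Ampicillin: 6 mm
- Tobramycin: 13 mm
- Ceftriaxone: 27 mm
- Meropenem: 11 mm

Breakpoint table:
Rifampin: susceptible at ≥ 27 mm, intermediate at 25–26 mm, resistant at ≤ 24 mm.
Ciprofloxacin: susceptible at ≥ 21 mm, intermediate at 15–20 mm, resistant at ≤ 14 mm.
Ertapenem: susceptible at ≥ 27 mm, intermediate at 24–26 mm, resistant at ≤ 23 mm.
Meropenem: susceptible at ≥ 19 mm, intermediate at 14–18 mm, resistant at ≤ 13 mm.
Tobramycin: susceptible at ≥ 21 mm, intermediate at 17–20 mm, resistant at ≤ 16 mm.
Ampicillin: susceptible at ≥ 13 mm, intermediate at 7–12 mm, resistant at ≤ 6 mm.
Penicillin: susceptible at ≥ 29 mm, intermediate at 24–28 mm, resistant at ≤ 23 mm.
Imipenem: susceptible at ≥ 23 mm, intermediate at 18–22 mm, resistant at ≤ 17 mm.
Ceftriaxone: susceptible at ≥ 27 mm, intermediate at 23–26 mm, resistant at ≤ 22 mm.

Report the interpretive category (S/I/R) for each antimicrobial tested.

R, S, I, R, R, S, R

Ertapenem 16 mm: ≤ 23 mm → Resistant
Penicillin (29 mm) ≥ 29 mm — Susceptible
Ciprofloxacin (16 mm) in 15–20 mm — intermediate
Ampicillin (6 mm) ≤ 6 mm → Resistant
Tobramycin 13 mm: ≤ 16 mm ⇒ R
Ceftriaxone: 27 mm is ≥ 27 mm — Susceptible
Meropenem 11 mm: ≤ 13 mm → resistant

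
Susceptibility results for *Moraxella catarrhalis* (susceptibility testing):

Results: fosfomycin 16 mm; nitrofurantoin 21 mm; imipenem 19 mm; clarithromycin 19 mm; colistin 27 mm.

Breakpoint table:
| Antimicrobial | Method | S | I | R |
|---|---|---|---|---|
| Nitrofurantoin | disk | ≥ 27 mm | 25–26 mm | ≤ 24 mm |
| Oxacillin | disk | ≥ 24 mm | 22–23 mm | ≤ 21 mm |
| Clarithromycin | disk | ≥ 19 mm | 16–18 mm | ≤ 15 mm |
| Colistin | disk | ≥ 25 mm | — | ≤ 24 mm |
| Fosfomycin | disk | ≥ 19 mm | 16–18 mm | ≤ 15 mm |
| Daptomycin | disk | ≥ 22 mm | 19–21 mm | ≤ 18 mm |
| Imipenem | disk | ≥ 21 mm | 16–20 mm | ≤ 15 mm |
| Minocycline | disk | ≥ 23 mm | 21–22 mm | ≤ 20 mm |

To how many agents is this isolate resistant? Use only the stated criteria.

Fosfomycin (16 mm) in 16–18 mm → Intermediate
Nitrofurantoin (21 mm) ≤ 24 mm ⇒ R
Imipenem 19 mm: in 16–20 mm → Intermediate
Clarithromycin: 19 mm is ≥ 19 mm — susceptible
Colistin: 27 mm is ≥ 25 mm ⇒ S
Resistant: 1

1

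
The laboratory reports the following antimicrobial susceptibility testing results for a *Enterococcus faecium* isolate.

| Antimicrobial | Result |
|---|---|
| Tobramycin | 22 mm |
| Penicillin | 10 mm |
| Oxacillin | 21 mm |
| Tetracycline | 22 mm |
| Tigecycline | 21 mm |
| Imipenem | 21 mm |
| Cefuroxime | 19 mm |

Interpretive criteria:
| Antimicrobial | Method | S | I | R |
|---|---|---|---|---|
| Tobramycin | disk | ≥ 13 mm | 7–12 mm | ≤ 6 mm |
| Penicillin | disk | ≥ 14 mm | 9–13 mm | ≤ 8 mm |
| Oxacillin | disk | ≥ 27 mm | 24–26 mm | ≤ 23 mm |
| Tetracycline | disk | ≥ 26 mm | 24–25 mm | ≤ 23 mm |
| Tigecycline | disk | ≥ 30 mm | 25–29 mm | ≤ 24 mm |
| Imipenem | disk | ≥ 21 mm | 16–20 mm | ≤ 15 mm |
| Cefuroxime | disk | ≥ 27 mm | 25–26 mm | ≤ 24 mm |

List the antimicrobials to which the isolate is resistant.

oxacillin, tetracycline, tigecycline, cefuroxime

Tobramycin: 22 mm is ≥ 13 mm → S
Penicillin (10 mm) in 9–13 mm — intermediate
Oxacillin 21 mm: ≤ 23 mm → R
Tetracycline (22 mm) ≤ 23 mm ⇒ R
Tigecycline: 21 mm is ≤ 24 mm ⇒ R
Imipenem 21 mm: ≥ 21 mm ⇒ Susceptible
Cefuroxime (19 mm) ≤ 24 mm — R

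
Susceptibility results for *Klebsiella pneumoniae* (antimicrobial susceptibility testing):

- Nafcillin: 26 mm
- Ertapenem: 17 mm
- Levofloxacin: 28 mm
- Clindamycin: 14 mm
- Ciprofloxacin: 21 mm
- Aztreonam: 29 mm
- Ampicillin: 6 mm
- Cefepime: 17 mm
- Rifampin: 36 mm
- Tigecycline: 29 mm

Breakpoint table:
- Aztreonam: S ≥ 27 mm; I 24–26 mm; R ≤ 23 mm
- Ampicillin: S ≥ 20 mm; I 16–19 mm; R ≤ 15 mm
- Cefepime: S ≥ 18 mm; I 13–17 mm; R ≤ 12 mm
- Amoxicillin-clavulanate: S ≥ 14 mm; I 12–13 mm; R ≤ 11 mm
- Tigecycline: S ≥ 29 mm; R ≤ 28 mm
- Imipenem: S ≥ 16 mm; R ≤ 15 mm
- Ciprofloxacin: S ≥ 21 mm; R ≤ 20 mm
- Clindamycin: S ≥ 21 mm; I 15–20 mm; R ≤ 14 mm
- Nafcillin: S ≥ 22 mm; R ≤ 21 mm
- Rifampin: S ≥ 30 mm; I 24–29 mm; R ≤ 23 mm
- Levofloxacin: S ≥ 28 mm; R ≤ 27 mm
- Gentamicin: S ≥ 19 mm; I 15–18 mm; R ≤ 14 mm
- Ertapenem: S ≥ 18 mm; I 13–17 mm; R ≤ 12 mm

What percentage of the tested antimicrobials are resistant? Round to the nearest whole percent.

20%

Nafcillin 26 mm: ≥ 22 mm ⇒ Susceptible
Ertapenem (17 mm) in 13–17 mm → Intermediate
Levofloxacin: 28 mm is ≥ 28 mm → susceptible
Clindamycin (14 mm) ≤ 14 mm ⇒ R
Ciprofloxacin 21 mm: ≥ 21 mm → susceptible
Aztreonam: 29 mm is ≥ 27 mm → Susceptible
Ampicillin (6 mm) ≤ 15 mm → Resistant
Cefepime 17 mm: in 13–17 mm → intermediate
Rifampin (36 mm) ≥ 30 mm → Susceptible
Tigecycline: 29 mm is ≥ 29 mm → susceptible
Resistant: 2/10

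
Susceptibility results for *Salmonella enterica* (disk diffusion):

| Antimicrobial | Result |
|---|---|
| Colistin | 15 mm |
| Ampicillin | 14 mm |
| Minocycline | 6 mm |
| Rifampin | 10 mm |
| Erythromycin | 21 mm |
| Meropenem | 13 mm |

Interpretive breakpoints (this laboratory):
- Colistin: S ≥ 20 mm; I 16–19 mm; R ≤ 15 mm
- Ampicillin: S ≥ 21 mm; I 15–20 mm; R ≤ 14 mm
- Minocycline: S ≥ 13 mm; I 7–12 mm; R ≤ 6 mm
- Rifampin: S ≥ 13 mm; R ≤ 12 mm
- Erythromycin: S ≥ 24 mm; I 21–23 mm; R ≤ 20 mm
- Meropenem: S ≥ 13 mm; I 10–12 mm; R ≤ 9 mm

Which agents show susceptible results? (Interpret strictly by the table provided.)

meropenem

Colistin 15 mm: ≤ 15 mm → Resistant
Ampicillin (14 mm) ≤ 14 mm → R
Minocycline (6 mm) ≤ 6 mm → Resistant
Rifampin: 10 mm is ≤ 12 mm ⇒ resistant
Erythromycin 21 mm: in 21–23 mm ⇒ I
Meropenem: 13 mm is ≥ 13 mm ⇒ Susceptible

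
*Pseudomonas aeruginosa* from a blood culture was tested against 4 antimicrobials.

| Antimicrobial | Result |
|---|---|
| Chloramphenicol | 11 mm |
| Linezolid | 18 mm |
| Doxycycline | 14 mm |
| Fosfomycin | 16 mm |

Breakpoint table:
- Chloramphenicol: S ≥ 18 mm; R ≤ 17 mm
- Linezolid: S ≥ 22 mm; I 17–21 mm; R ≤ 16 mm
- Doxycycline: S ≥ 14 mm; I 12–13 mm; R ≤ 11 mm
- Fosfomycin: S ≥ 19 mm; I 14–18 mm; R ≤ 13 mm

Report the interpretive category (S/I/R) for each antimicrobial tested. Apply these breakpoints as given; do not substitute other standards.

Chloramphenicol (11 mm) ≤ 17 mm — resistant
Linezolid: 18 mm is in 17–21 mm → I
Doxycycline 14 mm: ≥ 14 mm — S
Fosfomycin: 16 mm is in 14–18 mm → I

R, I, S, I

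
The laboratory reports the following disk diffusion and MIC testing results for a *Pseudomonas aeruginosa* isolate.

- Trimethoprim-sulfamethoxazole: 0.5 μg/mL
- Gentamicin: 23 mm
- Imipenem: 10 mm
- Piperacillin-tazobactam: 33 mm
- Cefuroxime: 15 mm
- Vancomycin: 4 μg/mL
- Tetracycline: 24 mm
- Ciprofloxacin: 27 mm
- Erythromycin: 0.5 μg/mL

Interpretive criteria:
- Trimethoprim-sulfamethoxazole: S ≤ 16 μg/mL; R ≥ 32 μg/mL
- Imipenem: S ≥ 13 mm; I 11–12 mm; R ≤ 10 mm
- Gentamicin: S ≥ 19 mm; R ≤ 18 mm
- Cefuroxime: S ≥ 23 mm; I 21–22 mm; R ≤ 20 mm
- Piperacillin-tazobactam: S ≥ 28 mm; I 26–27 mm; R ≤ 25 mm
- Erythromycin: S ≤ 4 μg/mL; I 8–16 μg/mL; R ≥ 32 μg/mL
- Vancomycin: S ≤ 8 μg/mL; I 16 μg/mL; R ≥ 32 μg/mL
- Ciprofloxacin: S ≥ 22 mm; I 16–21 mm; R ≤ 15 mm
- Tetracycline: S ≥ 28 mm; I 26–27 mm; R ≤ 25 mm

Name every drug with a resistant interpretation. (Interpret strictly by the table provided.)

Trimethoprim-sulfamethoxazole 0.5 μg/mL: ≤ 16 μg/mL — Susceptible
Gentamicin (23 mm) ≥ 19 mm — Susceptible
Imipenem 10 mm: ≤ 10 mm ⇒ Resistant
Piperacillin-tazobactam (33 mm) ≥ 28 mm → S
Cefuroxime (15 mm) ≤ 20 mm ⇒ R
Vancomycin 4 μg/mL: ≤ 8 μg/mL → Susceptible
Tetracycline: 24 mm is ≤ 25 mm ⇒ Resistant
Ciprofloxacin (27 mm) ≥ 22 mm ⇒ Susceptible
Erythromycin 0.5 μg/mL: ≤ 4 μg/mL ⇒ S

imipenem, cefuroxime, tetracycline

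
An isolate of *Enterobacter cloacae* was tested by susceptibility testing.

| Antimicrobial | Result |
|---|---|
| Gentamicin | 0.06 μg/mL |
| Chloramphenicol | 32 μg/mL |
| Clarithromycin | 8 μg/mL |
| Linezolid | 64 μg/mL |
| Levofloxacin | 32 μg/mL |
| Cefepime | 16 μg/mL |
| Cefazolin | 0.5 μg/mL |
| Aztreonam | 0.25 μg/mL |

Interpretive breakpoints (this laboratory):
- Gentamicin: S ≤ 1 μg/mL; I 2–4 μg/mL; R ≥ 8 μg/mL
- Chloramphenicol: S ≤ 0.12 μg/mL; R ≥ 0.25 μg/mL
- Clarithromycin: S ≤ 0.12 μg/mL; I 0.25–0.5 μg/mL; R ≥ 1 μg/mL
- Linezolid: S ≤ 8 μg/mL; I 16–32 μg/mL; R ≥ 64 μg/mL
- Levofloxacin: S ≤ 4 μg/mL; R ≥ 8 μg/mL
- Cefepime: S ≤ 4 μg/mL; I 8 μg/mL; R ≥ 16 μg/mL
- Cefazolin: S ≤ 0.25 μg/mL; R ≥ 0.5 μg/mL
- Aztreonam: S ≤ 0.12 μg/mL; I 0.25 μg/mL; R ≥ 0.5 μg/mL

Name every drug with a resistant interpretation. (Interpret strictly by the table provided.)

chloramphenicol, clarithromycin, linezolid, levofloxacin, cefepime, cefazolin

Gentamicin (0.06 μg/mL) ≤ 1 μg/mL ⇒ susceptible
Chloramphenicol (32 μg/mL) ≥ 0.25 μg/mL ⇒ R
Clarithromycin (8 μg/mL) ≥ 1 μg/mL → Resistant
Linezolid (64 μg/mL) ≥ 64 μg/mL → resistant
Levofloxacin 32 μg/mL: ≥ 8 μg/mL → Resistant
Cefepime (16 μg/mL) ≥ 16 μg/mL → R
Cefazolin (0.5 μg/mL) ≥ 0.5 μg/mL → Resistant
Aztreonam 0.25 μg/mL: = 0.25 μg/mL — intermediate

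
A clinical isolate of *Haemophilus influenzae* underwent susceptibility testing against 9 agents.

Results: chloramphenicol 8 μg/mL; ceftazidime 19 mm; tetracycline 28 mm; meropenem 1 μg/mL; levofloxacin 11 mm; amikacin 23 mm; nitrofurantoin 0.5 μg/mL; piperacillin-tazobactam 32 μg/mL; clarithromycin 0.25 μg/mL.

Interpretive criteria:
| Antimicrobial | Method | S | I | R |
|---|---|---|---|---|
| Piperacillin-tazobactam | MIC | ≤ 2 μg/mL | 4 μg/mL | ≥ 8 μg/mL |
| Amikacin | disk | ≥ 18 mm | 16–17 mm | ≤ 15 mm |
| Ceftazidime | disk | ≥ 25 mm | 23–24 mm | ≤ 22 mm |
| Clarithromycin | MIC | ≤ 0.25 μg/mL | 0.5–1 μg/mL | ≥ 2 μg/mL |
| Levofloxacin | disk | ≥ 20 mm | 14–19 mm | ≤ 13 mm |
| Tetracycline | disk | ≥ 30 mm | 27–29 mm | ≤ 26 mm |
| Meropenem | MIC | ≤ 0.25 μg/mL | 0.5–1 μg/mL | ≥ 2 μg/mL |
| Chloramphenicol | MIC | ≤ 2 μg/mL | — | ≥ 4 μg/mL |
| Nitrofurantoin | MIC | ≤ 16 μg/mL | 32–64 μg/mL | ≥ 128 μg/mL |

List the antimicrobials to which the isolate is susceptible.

amikacin, nitrofurantoin, clarithromycin

Chloramphenicol: 8 μg/mL is ≥ 4 μg/mL — R
Ceftazidime (19 mm) ≤ 22 mm → Resistant
Tetracycline 28 mm: in 27–29 mm — Intermediate
Meropenem (1 μg/mL) in 0.5–1 μg/mL → I
Levofloxacin: 11 mm is ≤ 13 mm ⇒ resistant
Amikacin 23 mm: ≥ 18 mm ⇒ S
Nitrofurantoin (0.5 μg/mL) ≤ 16 μg/mL — Susceptible
Piperacillin-tazobactam: 32 μg/mL is ≥ 8 μg/mL → resistant
Clarithromycin: 0.25 μg/mL is ≤ 0.25 μg/mL — S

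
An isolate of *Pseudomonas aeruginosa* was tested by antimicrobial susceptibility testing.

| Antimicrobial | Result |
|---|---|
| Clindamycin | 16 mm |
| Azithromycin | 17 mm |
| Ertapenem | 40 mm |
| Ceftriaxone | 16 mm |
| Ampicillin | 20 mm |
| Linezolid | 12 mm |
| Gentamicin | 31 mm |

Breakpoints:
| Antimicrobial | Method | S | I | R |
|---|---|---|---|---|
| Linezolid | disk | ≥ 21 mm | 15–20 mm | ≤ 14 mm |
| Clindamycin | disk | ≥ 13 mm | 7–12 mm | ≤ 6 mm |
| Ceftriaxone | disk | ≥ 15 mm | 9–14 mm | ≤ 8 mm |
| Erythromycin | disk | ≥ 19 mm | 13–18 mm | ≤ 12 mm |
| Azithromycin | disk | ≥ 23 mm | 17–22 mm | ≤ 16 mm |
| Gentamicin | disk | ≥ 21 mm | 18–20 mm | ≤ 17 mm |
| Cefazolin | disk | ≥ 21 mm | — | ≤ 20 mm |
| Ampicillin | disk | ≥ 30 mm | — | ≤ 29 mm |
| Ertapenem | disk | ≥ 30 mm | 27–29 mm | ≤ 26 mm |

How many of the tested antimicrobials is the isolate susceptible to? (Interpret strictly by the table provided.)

4

Clindamycin 16 mm: ≥ 13 mm — susceptible
Azithromycin: 17 mm is in 17–22 mm ⇒ Intermediate
Ertapenem 40 mm: ≥ 30 mm — susceptible
Ceftriaxone: 16 mm is ≥ 15 mm ⇒ Susceptible
Ampicillin 20 mm: ≤ 29 mm → R
Linezolid (12 mm) ≤ 14 mm — R
Gentamicin 31 mm: ≥ 21 mm ⇒ susceptible
Susceptible: 4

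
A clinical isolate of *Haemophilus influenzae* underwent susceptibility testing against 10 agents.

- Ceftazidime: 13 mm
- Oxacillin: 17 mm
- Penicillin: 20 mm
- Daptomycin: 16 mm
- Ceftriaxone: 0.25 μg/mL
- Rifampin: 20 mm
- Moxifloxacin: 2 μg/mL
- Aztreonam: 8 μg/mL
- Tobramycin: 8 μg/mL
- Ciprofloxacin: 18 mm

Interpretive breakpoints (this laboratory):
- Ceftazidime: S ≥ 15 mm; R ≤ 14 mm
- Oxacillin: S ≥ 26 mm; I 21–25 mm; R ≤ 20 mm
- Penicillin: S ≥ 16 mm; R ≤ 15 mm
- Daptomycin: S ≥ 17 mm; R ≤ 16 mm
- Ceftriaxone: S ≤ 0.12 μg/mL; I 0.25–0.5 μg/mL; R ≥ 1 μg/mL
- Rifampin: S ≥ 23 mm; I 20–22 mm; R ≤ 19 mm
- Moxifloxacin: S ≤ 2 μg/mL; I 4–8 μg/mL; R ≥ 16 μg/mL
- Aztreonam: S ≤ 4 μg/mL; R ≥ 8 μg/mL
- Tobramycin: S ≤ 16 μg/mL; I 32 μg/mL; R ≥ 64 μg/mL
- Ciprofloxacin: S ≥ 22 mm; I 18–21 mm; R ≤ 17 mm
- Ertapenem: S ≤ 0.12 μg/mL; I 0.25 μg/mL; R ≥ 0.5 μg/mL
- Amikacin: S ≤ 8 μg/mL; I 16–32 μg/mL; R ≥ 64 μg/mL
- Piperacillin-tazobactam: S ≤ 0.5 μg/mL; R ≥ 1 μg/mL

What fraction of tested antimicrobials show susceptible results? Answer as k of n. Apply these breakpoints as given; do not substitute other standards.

Ceftazidime (13 mm) ≤ 14 mm ⇒ R
Oxacillin (17 mm) ≤ 20 mm ⇒ Resistant
Penicillin 20 mm: ≥ 16 mm → S
Daptomycin (16 mm) ≤ 16 mm — resistant
Ceftriaxone (0.25 μg/mL) in 0.25–0.5 μg/mL — Intermediate
Rifampin (20 mm) in 20–22 mm ⇒ intermediate
Moxifloxacin (2 μg/mL) ≤ 2 μg/mL ⇒ susceptible
Aztreonam: 8 μg/mL is ≥ 8 μg/mL ⇒ R
Tobramycin 8 μg/mL: ≤ 16 μg/mL → S
Ciprofloxacin (18 mm) in 18–21 mm ⇒ Intermediate
Susceptible: 3/10

3 of 10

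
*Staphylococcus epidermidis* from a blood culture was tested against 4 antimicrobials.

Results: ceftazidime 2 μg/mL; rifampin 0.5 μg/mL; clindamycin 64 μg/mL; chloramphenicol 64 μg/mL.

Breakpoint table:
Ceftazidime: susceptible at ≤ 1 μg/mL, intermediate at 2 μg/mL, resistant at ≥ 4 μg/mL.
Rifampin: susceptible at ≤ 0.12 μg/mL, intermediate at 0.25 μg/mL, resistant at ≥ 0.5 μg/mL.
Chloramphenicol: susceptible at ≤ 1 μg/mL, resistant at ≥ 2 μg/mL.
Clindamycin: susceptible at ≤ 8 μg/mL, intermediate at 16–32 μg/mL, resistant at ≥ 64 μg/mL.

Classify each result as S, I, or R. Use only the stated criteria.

I, R, R, R

Ceftazidime 2 μg/mL: = 2 μg/mL — intermediate
Rifampin 0.5 μg/mL: ≥ 0.5 μg/mL → resistant
Clindamycin (64 μg/mL) ≥ 64 μg/mL — resistant
Chloramphenicol (64 μg/mL) ≥ 2 μg/mL — R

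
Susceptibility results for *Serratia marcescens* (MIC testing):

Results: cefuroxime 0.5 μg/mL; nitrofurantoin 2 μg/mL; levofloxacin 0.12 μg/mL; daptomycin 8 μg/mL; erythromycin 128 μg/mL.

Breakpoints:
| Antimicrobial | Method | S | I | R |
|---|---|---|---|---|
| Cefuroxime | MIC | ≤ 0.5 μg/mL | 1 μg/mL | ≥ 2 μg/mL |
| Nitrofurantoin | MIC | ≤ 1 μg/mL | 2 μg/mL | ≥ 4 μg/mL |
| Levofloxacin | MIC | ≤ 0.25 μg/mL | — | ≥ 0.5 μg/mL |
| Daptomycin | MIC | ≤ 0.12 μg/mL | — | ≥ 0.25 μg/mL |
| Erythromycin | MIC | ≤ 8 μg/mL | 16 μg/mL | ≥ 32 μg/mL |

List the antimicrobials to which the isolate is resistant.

daptomycin, erythromycin

Cefuroxime 0.5 μg/mL: ≤ 0.5 μg/mL → Susceptible
Nitrofurantoin (2 μg/mL) = 2 μg/mL → intermediate
Levofloxacin: 0.12 μg/mL is ≤ 0.25 μg/mL — Susceptible
Daptomycin (8 μg/mL) ≥ 0.25 μg/mL — resistant
Erythromycin 128 μg/mL: ≥ 32 μg/mL — Resistant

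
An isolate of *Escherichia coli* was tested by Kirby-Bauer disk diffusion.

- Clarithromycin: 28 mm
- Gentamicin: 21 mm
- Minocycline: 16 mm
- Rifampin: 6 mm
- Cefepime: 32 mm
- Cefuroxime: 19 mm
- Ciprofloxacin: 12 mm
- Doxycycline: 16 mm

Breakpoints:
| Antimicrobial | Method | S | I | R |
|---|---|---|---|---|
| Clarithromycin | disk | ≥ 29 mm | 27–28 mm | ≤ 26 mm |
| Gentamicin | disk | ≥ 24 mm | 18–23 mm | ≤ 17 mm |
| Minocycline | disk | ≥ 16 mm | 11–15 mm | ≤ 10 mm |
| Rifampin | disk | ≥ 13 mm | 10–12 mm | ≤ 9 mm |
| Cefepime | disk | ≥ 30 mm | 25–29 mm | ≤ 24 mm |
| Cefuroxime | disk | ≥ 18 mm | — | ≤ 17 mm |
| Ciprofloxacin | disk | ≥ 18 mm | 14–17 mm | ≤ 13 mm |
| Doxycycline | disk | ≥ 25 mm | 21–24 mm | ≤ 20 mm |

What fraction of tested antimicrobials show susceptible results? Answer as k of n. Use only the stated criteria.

Clarithromycin: 28 mm is in 27–28 mm ⇒ intermediate
Gentamicin (21 mm) in 18–23 mm ⇒ Intermediate
Minocycline: 16 mm is ≥ 16 mm → S
Rifampin (6 mm) ≤ 9 mm ⇒ Resistant
Cefepime (32 mm) ≥ 30 mm ⇒ susceptible
Cefuroxime 19 mm: ≥ 18 mm — Susceptible
Ciprofloxacin 12 mm: ≤ 13 mm ⇒ resistant
Doxycycline (16 mm) ≤ 20 mm — resistant
Susceptible: 3/8

3 of 8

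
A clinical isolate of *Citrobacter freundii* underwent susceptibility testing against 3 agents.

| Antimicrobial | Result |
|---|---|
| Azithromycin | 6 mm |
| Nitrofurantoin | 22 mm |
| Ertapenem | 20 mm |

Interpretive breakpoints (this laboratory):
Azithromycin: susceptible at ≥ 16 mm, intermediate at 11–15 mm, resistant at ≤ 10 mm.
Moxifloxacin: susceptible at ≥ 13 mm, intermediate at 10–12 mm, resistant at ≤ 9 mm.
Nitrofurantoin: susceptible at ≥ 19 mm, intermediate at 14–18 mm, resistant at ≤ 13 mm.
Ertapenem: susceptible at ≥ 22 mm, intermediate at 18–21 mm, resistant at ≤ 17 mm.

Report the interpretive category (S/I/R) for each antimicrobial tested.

Azithromycin (6 mm) ≤ 10 mm — R
Nitrofurantoin 22 mm: ≥ 19 mm ⇒ susceptible
Ertapenem (20 mm) in 18–21 mm — I

R, S, I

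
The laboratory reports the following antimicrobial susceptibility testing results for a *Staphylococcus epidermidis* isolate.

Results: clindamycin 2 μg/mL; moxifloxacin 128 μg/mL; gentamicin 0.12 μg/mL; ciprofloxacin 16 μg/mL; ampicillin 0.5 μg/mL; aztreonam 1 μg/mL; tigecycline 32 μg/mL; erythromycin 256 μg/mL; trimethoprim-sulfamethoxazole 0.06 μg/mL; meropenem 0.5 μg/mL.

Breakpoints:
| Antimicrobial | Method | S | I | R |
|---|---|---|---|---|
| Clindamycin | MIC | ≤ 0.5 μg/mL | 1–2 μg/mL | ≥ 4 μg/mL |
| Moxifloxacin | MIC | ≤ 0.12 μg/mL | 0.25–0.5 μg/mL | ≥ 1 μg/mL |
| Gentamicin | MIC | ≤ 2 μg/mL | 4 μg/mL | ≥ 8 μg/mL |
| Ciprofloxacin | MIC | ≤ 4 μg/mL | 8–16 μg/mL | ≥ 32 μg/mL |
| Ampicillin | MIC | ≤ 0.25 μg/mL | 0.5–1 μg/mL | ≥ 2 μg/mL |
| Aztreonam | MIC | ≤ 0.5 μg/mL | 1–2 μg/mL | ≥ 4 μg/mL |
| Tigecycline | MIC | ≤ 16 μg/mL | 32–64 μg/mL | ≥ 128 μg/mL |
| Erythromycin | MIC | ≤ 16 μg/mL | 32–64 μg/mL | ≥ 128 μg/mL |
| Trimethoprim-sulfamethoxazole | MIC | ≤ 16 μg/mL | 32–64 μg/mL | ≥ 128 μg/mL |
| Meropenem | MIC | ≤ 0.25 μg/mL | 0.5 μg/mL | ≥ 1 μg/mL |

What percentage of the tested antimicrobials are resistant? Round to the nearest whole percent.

Clindamycin 2 μg/mL: in 1–2 μg/mL ⇒ I
Moxifloxacin 128 μg/mL: ≥ 1 μg/mL → Resistant
Gentamicin 0.12 μg/mL: ≤ 2 μg/mL — susceptible
Ciprofloxacin: 16 μg/mL is in 8–16 μg/mL ⇒ intermediate
Ampicillin: 0.5 μg/mL is in 0.5–1 μg/mL → intermediate
Aztreonam 1 μg/mL: in 1–2 μg/mL ⇒ intermediate
Tigecycline: 32 μg/mL is in 32–64 μg/mL → Intermediate
Erythromycin 256 μg/mL: ≥ 128 μg/mL — resistant
Trimethoprim-sulfamethoxazole (0.06 μg/mL) ≤ 16 μg/mL → Susceptible
Meropenem 0.5 μg/mL: = 0.5 μg/mL ⇒ intermediate
Resistant: 2/10

20%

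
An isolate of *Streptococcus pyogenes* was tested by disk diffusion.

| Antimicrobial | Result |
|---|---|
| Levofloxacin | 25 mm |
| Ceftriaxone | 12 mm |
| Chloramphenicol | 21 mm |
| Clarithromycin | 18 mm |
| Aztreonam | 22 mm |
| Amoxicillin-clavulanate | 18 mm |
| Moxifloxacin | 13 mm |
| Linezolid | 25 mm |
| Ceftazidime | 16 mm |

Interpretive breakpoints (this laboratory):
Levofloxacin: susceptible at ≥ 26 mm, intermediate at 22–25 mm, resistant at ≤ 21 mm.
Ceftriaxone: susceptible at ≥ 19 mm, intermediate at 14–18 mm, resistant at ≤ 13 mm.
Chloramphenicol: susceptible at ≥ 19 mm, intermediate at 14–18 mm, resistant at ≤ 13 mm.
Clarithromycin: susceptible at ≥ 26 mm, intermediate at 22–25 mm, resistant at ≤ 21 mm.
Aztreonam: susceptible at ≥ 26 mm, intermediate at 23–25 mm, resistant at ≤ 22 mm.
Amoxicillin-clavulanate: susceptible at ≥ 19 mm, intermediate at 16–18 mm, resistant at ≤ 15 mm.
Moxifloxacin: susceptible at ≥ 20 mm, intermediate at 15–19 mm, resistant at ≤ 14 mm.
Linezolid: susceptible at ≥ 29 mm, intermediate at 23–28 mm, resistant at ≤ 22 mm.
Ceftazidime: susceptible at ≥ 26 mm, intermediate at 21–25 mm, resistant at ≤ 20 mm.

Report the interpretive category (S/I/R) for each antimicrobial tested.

Levofloxacin: 25 mm is in 22–25 mm — Intermediate
Ceftriaxone (12 mm) ≤ 13 mm → Resistant
Chloramphenicol (21 mm) ≥ 19 mm → Susceptible
Clarithromycin (18 mm) ≤ 21 mm — resistant
Aztreonam: 22 mm is ≤ 22 mm → resistant
Amoxicillin-clavulanate: 18 mm is in 16–18 mm → intermediate
Moxifloxacin 13 mm: ≤ 14 mm → R
Linezolid (25 mm) in 23–28 mm → Intermediate
Ceftazidime (16 mm) ≤ 20 mm — Resistant

I, R, S, R, R, I, R, I, R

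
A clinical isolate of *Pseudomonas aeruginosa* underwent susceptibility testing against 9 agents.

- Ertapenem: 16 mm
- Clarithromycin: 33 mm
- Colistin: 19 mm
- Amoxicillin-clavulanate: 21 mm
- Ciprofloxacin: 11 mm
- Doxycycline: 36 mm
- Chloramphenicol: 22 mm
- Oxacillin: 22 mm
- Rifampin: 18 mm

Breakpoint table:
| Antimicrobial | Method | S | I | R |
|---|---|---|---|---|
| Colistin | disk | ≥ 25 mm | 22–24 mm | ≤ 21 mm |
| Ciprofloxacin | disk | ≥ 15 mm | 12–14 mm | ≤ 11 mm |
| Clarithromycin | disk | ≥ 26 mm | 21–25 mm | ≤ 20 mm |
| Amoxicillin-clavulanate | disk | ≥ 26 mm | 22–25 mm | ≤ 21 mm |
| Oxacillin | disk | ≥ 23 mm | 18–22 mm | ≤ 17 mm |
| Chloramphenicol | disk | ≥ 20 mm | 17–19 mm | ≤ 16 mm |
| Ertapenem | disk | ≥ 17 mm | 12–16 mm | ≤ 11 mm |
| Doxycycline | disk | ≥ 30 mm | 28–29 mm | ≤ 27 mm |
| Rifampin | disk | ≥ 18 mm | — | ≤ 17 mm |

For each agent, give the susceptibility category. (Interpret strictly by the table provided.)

I, S, R, R, R, S, S, I, S

Ertapenem (16 mm) in 12–16 mm → I
Clarithromycin (33 mm) ≥ 26 mm — Susceptible
Colistin 19 mm: ≤ 21 mm ⇒ Resistant
Amoxicillin-clavulanate 21 mm: ≤ 21 mm — Resistant
Ciprofloxacin (11 mm) ≤ 11 mm ⇒ R
Doxycycline (36 mm) ≥ 30 mm — susceptible
Chloramphenicol: 22 mm is ≥ 20 mm — Susceptible
Oxacillin: 22 mm is in 18–22 mm — Intermediate
Rifampin: 18 mm is ≥ 18 mm — susceptible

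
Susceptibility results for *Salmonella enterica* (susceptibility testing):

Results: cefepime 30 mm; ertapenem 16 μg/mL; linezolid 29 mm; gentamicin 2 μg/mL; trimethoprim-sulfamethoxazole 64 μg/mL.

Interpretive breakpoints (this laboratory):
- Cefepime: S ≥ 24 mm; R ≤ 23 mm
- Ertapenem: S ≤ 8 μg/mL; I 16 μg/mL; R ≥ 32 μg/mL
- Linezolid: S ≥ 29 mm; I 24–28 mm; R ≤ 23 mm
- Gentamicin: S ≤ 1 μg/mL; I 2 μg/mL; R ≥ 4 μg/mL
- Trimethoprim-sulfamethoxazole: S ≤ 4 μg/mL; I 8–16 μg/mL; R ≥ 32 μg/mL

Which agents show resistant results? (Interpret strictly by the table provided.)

Cefepime (30 mm) ≥ 24 mm ⇒ S
Ertapenem 16 μg/mL: = 16 μg/mL — intermediate
Linezolid (29 mm) ≥ 29 mm ⇒ S
Gentamicin: 2 μg/mL is = 2 μg/mL — intermediate
Trimethoprim-sulfamethoxazole: 64 μg/mL is ≥ 32 μg/mL — Resistant

trimethoprim-sulfamethoxazole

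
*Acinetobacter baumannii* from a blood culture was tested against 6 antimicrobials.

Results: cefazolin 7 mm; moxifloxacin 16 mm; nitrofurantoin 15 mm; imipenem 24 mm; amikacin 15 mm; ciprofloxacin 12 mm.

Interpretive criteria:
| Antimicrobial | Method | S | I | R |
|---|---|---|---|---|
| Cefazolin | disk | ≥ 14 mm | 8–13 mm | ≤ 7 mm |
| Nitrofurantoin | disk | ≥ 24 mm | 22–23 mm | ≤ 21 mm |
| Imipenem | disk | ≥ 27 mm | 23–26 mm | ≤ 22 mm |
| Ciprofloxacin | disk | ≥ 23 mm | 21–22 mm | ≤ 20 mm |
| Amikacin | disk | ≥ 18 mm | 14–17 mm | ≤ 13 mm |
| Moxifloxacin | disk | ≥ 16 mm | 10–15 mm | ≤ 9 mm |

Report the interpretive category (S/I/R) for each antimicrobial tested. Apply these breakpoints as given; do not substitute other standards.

R, S, R, I, I, R

Cefazolin: 7 mm is ≤ 7 mm ⇒ resistant
Moxifloxacin (16 mm) ≥ 16 mm — S
Nitrofurantoin 15 mm: ≤ 21 mm ⇒ R
Imipenem (24 mm) in 23–26 mm ⇒ I
Amikacin 15 mm: in 14–17 mm — intermediate
Ciprofloxacin: 12 mm is ≤ 20 mm — Resistant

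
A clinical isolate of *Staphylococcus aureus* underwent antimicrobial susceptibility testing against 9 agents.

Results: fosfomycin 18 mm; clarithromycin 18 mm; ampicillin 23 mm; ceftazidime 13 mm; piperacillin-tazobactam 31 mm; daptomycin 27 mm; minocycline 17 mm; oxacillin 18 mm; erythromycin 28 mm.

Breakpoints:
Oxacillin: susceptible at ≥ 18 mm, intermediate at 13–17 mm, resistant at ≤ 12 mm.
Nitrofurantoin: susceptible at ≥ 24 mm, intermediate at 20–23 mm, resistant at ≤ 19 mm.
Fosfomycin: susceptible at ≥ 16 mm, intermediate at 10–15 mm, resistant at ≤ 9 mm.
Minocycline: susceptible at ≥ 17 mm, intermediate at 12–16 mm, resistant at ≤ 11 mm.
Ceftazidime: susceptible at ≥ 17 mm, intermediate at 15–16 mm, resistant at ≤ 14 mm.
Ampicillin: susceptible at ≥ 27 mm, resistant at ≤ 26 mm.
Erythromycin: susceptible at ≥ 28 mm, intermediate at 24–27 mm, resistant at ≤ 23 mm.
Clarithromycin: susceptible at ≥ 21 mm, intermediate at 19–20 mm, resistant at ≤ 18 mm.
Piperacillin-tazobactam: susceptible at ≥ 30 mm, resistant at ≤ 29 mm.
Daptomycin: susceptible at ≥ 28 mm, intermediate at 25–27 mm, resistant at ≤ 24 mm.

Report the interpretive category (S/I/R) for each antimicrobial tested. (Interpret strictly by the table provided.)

S, R, R, R, S, I, S, S, S

Fosfomycin (18 mm) ≥ 16 mm — S
Clarithromycin: 18 mm is ≤ 18 mm — resistant
Ampicillin 23 mm: ≤ 26 mm → R
Ceftazidime (13 mm) ≤ 14 mm ⇒ R
Piperacillin-tazobactam (31 mm) ≥ 30 mm ⇒ S
Daptomycin 27 mm: in 25–27 mm — intermediate
Minocycline (17 mm) ≥ 17 mm → S
Oxacillin: 18 mm is ≥ 18 mm ⇒ Susceptible
Erythromycin: 28 mm is ≥ 28 mm ⇒ Susceptible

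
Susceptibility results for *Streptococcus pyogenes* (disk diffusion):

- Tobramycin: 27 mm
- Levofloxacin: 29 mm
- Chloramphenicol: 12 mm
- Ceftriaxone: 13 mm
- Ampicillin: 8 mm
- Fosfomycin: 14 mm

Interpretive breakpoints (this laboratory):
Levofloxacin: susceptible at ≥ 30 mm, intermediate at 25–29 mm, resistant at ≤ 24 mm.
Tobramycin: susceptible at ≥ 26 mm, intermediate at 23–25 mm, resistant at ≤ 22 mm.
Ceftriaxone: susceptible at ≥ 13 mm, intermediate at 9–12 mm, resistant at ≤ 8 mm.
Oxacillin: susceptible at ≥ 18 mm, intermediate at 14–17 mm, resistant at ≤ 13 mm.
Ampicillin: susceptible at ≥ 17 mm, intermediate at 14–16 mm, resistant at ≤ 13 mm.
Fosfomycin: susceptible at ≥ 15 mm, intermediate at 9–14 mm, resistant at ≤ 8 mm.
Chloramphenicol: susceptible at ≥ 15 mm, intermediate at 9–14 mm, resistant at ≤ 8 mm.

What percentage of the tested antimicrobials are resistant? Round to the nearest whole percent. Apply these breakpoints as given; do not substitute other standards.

17%

Tobramycin: 27 mm is ≥ 26 mm → susceptible
Levofloxacin: 29 mm is in 25–29 mm ⇒ Intermediate
Chloramphenicol 12 mm: in 9–14 mm ⇒ Intermediate
Ceftriaxone: 13 mm is ≥ 13 mm → S
Ampicillin (8 mm) ≤ 13 mm ⇒ Resistant
Fosfomycin: 14 mm is in 9–14 mm — intermediate
Resistant: 1/6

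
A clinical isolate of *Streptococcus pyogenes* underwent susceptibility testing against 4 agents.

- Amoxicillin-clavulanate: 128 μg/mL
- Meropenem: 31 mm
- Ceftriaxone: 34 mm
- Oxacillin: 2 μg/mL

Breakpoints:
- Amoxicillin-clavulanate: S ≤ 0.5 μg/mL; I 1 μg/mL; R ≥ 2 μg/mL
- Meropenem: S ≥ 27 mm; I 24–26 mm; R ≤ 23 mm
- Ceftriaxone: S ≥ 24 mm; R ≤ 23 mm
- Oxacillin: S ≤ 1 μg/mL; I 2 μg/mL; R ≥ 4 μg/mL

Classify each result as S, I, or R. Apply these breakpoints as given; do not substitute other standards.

Amoxicillin-clavulanate: 128 μg/mL is ≥ 2 μg/mL — Resistant
Meropenem (31 mm) ≥ 27 mm → susceptible
Ceftriaxone (34 mm) ≥ 24 mm ⇒ S
Oxacillin (2 μg/mL) = 2 μg/mL ⇒ intermediate

R, S, S, I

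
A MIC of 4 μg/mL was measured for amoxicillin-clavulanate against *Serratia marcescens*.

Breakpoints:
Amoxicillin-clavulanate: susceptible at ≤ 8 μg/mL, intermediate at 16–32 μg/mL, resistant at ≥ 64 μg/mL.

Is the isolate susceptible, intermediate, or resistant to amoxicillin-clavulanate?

Amoxicillin-clavulanate 4 μg/mL: ≤ 8 μg/mL — susceptible

Susceptible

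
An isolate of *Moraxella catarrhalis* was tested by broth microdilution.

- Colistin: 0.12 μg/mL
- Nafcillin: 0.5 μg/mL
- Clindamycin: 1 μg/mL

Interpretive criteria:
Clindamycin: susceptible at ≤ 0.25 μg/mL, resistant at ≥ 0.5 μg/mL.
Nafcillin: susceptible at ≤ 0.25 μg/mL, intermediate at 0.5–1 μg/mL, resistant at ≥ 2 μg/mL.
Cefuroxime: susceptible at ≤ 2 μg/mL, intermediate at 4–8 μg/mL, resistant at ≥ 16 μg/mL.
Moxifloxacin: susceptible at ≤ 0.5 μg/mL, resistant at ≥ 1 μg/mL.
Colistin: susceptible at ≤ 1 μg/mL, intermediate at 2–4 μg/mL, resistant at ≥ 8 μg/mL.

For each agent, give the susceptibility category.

S, I, R

Colistin 0.12 μg/mL: ≤ 1 μg/mL → S
Nafcillin: 0.5 μg/mL is in 0.5–1 μg/mL → intermediate
Clindamycin: 1 μg/mL is ≥ 0.5 μg/mL → resistant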